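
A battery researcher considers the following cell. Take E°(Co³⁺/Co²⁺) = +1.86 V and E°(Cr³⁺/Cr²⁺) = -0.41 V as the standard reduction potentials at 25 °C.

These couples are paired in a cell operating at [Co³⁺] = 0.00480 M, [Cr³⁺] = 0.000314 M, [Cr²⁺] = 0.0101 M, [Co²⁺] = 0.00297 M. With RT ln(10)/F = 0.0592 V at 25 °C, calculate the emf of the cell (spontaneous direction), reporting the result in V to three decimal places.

Co³⁺/Co²⁺ is the cathode (higher E°), Cr³⁺/Cr²⁺ the anode: E°cell = +1.86 − (-0.41) = +2.27 V, n = 1.
Overall: Co³⁺(aq) + Cr²⁺(aq) → Co²⁺(aq) + Cr³⁺(aq)
Q = [Co²⁺]·[Cr³⁺] / ([Co³⁺]·[Cr²⁺]); log Q = -1.716.
E = E° − (0.0592/n) log Q = +2.27 − (0.0592/1)(-1.716) = +2.372 V.

+2.372 V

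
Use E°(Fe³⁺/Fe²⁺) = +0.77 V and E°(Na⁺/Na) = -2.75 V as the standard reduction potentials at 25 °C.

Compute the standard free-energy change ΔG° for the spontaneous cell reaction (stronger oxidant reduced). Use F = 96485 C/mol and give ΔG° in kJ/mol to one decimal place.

-339.6 kJ/mol

Fe³⁺/Fe²⁺ (E° = +0.77 V) is the cathode; Na⁺/Na (E° = -2.75 V) is the anode, so E°cell = +3.52 V.
Balancing electrons gives n = 1 (lcm of 1 and 1).
ΔG° = −nFE° = −(1)(96485)(+3.52) = -339,627 J = -339.6 kJ/mol.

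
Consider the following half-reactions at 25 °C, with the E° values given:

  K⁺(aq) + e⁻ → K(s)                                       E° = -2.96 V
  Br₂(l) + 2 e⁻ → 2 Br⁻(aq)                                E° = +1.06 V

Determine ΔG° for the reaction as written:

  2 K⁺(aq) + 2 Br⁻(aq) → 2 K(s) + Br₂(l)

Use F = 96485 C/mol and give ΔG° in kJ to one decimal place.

As written, K⁺/K is reduced (cathode) and Br₂/Br⁻ is oxidised (anode), so E°cell = (-2.96) − (+1.06) = -4.02 V.
Balancing electrons gives n = 2.
ΔG° = −nFE° = −(2)(96485)(-4.02) = 775,739 J = +775.7 kJ.

+775.7 kJ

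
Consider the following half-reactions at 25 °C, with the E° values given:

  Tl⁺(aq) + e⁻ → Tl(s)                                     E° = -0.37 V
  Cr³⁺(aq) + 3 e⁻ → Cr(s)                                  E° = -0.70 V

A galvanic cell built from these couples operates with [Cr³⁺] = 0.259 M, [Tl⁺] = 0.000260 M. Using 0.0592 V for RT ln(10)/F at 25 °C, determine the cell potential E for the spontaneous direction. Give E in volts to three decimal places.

+0.129 V

Tl⁺/Tl is the cathode (higher E°), Cr³⁺/Cr the anode: E°cell = -0.37 − (-0.70) = +0.33 V, n = 3.
Overall: 3 Tl⁺(aq) + Cr(s) → 3 Tl(s) + Cr³⁺(aq)
Q = [Cr³⁺] / ([Tl⁺]^3); log Q = 10.168.
E = E° − (0.0592/n) log Q = +0.33 − (0.0592/3)(10.168) = +0.129 V.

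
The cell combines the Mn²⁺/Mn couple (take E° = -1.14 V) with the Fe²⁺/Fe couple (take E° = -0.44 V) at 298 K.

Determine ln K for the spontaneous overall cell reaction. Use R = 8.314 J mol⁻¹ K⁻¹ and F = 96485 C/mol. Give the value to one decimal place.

54.5

Cathode: Fe²⁺/Fe; anode: Mn²⁺/Mn. E°cell = (-0.44) − (-1.14) = +0.70 V, with n = 2.
ΔG° = −nFE° = −RT ln K, so ln K = nFE°/(RT) = (2)(96485)(+0.70) / ((8.314)(298)) = 54.521.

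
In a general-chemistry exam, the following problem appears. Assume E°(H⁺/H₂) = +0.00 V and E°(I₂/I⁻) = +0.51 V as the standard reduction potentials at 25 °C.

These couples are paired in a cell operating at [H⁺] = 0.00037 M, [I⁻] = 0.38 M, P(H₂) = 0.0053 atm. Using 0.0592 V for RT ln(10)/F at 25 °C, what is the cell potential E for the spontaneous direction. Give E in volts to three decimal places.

+0.671 V

I₂/I⁻ is the cathode (higher E°), H⁺/H₂ the anode: E°cell = +0.51 − (+0.00) = +0.51 V, n = 2.
Overall: I₂(s) + H₂(g) → 2 I⁻(aq) + 2 H⁺(aq)
Q = [I⁻]^2·[H⁺]^2 / (P(H₂)); log Q = -5.428.
E = E° − (0.0592/n) log Q = +0.51 − (0.0592/2)(-5.428) = +0.671 V.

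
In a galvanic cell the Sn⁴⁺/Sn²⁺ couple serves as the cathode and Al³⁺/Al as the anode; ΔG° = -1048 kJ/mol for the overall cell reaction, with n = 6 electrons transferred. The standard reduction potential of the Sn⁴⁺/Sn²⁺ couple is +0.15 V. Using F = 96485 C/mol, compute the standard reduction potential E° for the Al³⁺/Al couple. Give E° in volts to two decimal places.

E°cell = −ΔG°/(nF) = −(-1048×10³)/((6)(96485)) = +1.810 V.
Since Sn⁴⁺/Sn²⁺ is the cathode and Al³⁺/Al the anode, E°cell = E°(Sn⁴⁺/Sn²⁺) − E°(Al³⁺/Al).
So E°(Al³⁺/Al) = E°(Sn⁴⁺/Sn²⁺) − E°cell = (+0.15) − (+1.810) = -1.66 V.

-1.66 V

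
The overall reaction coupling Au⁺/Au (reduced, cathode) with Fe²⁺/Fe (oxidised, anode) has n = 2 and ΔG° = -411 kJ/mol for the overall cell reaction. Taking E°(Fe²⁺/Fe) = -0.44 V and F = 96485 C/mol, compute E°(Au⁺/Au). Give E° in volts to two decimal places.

E°cell = −ΔG°/(nF) = −(-411×10³)/((2)(96485)) = +2.130 V.
Since Au⁺/Au is the cathode and Fe²⁺/Fe the anode, E°cell = E°(Au⁺/Au) − E°(Fe²⁺/Fe).
So E°(Au⁺/Au) = E°cell + E°(Fe²⁺/Fe) = +2.130 + (-0.44) = +1.69 V.

+1.69 V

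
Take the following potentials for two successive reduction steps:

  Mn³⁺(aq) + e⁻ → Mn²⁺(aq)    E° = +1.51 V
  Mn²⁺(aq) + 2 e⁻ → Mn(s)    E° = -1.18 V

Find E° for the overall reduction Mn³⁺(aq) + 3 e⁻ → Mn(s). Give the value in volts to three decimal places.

-0.283 V

Standard free energies of sequential steps add: ΔG°₃ = ΔG°₁ + ΔG°₂, so n₃E°₃ = n₁E°₁ + n₂E°₂.
E°₃ = (1×+1.51 + 2×-1.18) / 3 = (-0.850) / 3 = -0.283 V.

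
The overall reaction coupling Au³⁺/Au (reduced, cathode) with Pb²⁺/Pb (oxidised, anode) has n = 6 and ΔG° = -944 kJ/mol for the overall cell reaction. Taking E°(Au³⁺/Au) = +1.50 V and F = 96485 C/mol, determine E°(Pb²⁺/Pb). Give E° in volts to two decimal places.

E°cell = −ΔG°/(nF) = −(-944×10³)/((6)(96485)) = +1.631 V.
Since Au³⁺/Au is the cathode and Pb²⁺/Pb the anode, E°cell = E°(Au³⁺/Au) − E°(Pb²⁺/Pb).
So E°(Pb²⁺/Pb) = E°(Au³⁺/Au) − E°cell = (+1.50) − (+1.631) = -0.13 V.

-0.13 V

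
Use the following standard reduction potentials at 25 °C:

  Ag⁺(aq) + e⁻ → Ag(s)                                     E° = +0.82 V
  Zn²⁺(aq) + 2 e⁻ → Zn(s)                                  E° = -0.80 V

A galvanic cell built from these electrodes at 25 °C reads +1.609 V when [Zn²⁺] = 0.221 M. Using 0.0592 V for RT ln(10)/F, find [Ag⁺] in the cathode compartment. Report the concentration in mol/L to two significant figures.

0.31 M

Ag⁺/Ag is the cathode, Zn²⁺/Zn the anode: E°cell = +1.62 V, n = 2.
Overall reaction: 2 Ag⁺(aq) + Zn(s) → 2 Ag(s) + Zn²⁺(aq); Q = [Zn²⁺]^1/[Ag⁺]^2.
From E = E° − (0.0592/n) log Q: log Q = (E° − E)·n/0.0592 = (+1.62 − (+1.609))·2/0.0592 = 0.3716.
So 2·log[Ag⁺] = 1·log(0.221) − log Q = -0.6556 − (0.3716) = -1.0272; log[Ag⁺] = -1.0272 / 2 = -0.5136; [Ag⁺] = 10^(-0.5136) ≈ 0.31 M.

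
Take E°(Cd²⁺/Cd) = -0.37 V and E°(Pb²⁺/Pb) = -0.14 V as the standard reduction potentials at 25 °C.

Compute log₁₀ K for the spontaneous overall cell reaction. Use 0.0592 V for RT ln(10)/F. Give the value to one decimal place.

Cathode: Pb²⁺/Pb; anode: Cd²⁺/Cd. E°cell = +0.23 V, n = 2.
log K = nE°cell / 0.0592 = (2)(+0.23) / 0.0592 = 7.8.

7.8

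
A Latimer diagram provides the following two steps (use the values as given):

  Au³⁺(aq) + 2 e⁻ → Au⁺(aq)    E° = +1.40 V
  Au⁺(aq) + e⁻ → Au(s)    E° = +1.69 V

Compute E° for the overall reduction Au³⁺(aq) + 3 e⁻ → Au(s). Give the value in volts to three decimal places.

Standard free energies of sequential steps add: ΔG°₃ = ΔG°₁ + ΔG°₂, so n₃E°₃ = n₁E°₁ + n₂E°₂.
E°₃ = (2×+1.40 + 1×+1.69) / 3 = (+4.490) / 3 = +1.497 V.
Simply averaging or adding the two E° values would be wrong; the electron-weighted sum is required.

+1.497 V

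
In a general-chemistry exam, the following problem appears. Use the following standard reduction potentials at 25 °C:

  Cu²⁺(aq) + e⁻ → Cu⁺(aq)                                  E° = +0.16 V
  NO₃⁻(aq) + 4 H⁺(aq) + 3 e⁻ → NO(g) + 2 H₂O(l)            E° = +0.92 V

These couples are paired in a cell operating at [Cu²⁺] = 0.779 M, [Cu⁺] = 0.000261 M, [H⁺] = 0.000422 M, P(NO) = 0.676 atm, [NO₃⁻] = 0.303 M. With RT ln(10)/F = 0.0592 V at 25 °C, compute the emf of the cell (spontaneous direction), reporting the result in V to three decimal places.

+0.281 V

NO₃⁻/NO is the cathode (higher E°), Cu²⁺/Cu⁺ the anode: E°cell = +0.92 − (+0.16) = +0.76 V, n = 3.
Overall: NO₃⁻(aq) + 4 H⁺(aq) + 3 Cu⁺(aq) → NO(g) + 2 H₂O(l) + 3 Cu²⁺(aq)
Q = P(NO)·[Cu²⁺]^3 / ([NO₃⁻]·[H⁺]^4·[Cu⁺]^3); log Q = 24.272.
E = E° − (0.0592/n) log Q = +0.76 − (0.0592/3)(24.272) = +0.281 V.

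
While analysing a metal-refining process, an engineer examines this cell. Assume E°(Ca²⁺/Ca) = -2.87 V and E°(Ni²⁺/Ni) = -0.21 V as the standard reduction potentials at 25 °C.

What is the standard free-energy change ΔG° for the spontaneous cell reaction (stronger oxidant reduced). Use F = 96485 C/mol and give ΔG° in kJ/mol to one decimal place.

-513.3 kJ/mol

Ni²⁺/Ni (E° = -0.21 V) is the cathode; Ca²⁺/Ca (E° = -2.87 V) is the anode, so E°cell = +2.66 V.
Balancing electrons gives n = 2 (lcm of 2 and 2).
ΔG° = −nFE° = −(2)(96485)(+2.66) = -513,300 J = -513.3 kJ/mol.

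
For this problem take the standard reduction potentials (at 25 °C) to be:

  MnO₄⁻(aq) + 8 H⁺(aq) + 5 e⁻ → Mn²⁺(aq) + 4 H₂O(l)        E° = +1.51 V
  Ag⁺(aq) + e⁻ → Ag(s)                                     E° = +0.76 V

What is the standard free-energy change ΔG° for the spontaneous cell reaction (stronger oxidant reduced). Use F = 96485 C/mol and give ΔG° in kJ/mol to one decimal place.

-361.8 kJ/mol

MnO₄⁻/Mn²⁺ (E° = +1.51 V) is the cathode; Ag⁺/Ag (E° = +0.76 V) is the anode, so E°cell = +0.75 V.
Balancing electrons gives n = 5 (lcm of 5 and 1).
ΔG° = −nFE° = −(5)(96485)(+0.75) = -361,819 J = -361.8 kJ/mol.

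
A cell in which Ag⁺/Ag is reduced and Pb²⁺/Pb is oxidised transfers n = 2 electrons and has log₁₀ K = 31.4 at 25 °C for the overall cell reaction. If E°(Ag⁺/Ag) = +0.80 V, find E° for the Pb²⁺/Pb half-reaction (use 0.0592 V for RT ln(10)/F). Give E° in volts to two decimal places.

E°cell = (0.0592/n)·log K = (0.0592/2)(31.4) = +0.929 V.
Since Ag⁺/Ag is the cathode and Pb²⁺/Pb the anode, E°cell = E°(Ag⁺/Ag) − E°(Pb²⁺/Pb).
So E°(Pb²⁺/Pb) = E°(Ag⁺/Ag) − E°cell = (+0.80) − (+0.929) = -0.13 V.

-0.13 V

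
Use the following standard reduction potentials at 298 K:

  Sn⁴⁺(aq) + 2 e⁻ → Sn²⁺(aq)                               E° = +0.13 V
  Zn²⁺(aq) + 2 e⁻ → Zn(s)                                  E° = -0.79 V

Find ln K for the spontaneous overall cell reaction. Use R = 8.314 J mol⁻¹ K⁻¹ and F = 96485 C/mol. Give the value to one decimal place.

Cathode: Sn⁴⁺/Sn²⁺; anode: Zn²⁺/Zn. E°cell = (+0.13) − (-0.79) = +0.92 V, with n = 2.
ΔG° = −nFE° = −RT ln K, so ln K = nFE°/(RT) = (2)(96485)(+0.92) / ((8.314)(298)) = 71.656.

71.7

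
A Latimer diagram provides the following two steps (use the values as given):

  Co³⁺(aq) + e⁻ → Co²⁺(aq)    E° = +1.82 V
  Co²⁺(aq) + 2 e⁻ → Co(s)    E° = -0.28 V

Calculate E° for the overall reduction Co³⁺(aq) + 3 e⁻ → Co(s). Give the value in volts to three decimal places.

+0.420 V

Since ΔG° = −nFE° is additive over sequential reductions, n₃E°₃ = n₁E°₁ + n₂E°₂.
E°₃ = (1×+1.82 + 2×-0.28) / 3 = (+1.260) / 3 = +0.420 V.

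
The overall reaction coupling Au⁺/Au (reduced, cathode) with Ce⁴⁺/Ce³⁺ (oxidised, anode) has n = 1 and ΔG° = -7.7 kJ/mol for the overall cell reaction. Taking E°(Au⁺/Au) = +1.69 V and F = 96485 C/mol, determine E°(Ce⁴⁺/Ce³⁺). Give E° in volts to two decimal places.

+1.61 V

E°cell = −ΔG°/(nF) = −(-7.7×10³)/((1)(96485)) = +0.080 V.
Since Au⁺/Au is the cathode and Ce⁴⁺/Ce³⁺ the anode, E°cell = E°(Au⁺/Au) − E°(Ce⁴⁺/Ce³⁺).
So E°(Ce⁴⁺/Ce³⁺) = E°(Au⁺/Au) − E°cell = (+1.69) − (+0.080) = +1.61 V.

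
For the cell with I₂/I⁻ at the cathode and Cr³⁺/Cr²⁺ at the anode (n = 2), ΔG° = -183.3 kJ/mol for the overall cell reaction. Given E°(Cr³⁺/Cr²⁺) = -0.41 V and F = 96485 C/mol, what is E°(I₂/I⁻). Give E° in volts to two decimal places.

+0.54 V

E°cell = −ΔG°/(nF) = −(-183.3×10³)/((2)(96485)) = +0.950 V.
Since I₂/I⁻ is the cathode and Cr³⁺/Cr²⁺ the anode, E°cell = E°(I₂/I⁻) − E°(Cr³⁺/Cr²⁺).
So E°(I₂/I⁻) = E°cell + E°(Cr³⁺/Cr²⁺) = +0.950 + (-0.41) = +0.54 V.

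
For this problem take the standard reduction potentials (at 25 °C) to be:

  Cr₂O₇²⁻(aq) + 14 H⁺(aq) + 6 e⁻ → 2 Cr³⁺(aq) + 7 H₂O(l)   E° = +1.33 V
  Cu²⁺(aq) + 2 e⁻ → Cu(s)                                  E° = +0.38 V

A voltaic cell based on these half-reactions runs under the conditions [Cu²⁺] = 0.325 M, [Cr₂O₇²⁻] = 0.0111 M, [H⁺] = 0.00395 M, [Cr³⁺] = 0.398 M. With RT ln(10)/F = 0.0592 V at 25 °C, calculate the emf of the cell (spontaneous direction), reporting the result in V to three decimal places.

Cr₂O₇²⁻/Cr³⁺ is the cathode (higher E°), Cu²⁺/Cu the anode: E°cell = +1.33 − (+0.38) = +0.95 V, n = 6.
Overall: Cr₂O₇²⁻(aq) + 14 H⁺(aq) + 3 Cu(s) → 2 Cr³⁺(aq) + 7 H₂O(l) + 3 Cu²⁺(aq)
Q = [Cr³⁺]^2·[Cu²⁺]^3 / ([Cr₂O₇²⁻]·[H⁺]^14); log Q = 33.338.
E = E° − (0.0592/n) log Q = +0.95 − (0.0592/6)(33.338) = +0.621 V.

+0.621 V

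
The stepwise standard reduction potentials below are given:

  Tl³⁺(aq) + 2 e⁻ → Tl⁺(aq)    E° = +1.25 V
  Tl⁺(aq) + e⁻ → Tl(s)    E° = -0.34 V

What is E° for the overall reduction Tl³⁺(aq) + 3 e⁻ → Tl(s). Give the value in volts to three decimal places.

Since ΔG° = −nFE° is additive over sequential reductions, n₃E°₃ = n₁E°₁ + n₂E°₂.
E°₃ = (2×+1.25 + 1×-0.34) / 3 = (+2.160) / 3 = +0.720 V.
Simply averaging or adding the two E° values would be wrong; the electron-weighted sum is required.

+0.720 V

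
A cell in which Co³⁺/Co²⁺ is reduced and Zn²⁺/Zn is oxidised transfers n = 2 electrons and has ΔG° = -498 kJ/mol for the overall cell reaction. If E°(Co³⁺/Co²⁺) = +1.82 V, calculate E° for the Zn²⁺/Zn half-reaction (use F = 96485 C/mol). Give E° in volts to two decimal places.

-0.76 V

E°cell = −ΔG°/(nF) = −(-498×10³)/((2)(96485)) = +2.581 V.
Since Co³⁺/Co²⁺ is the cathode and Zn²⁺/Zn the anode, E°cell = E°(Co³⁺/Co²⁺) − E°(Zn²⁺/Zn).
So E°(Zn²⁺/Zn) = E°(Co³⁺/Co²⁺) − E°cell = (+1.82) − (+2.581) = -0.76 V.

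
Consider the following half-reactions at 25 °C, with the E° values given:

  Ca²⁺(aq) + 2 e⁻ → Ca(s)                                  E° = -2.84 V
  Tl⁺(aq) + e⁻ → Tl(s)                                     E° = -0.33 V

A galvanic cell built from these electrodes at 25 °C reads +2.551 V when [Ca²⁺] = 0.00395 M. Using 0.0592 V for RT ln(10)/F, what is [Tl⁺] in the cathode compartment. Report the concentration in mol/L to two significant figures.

0.31 M

Tl⁺/Tl is the cathode, Ca²⁺/Ca the anode: E°cell = +2.51 V, n = 2.
Overall reaction: 2 Tl⁺(aq) + Ca(s) → 2 Tl(s) + Ca²⁺(aq); Q = [Ca²⁺]^1/[Tl⁺]^2.
From E = E° − (0.0592/n) log Q: log Q = (E° − E)·n/0.0592 = (+2.51 − (+2.551))·2/0.0592 = -1.3851.
So 2·log[Tl⁺] = 1·log(0.00395) − log Q = -2.4034 − (-1.3851) = -1.0183; log[Tl⁺] = -1.0183 / 2 = -0.5091; [Tl⁺] = 10^(-0.5091) ≈ 0.31 M.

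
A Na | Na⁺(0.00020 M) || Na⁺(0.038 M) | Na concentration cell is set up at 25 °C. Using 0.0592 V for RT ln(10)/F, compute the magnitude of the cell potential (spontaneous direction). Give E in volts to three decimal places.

For a concentration cell E°cell = 0. The 0.038 M side is the cathode (reduction is favoured where [Na⁺] is higher).
With n = 1, E = −(0.0592/1) log([Na⁺]ₐₙ/[Na⁺]꜀ₐₜ) = −(0.0592/1) log(0.0002/0.038) = −(0.0592/1)(-2.279) = +0.135 V.

+0.135 V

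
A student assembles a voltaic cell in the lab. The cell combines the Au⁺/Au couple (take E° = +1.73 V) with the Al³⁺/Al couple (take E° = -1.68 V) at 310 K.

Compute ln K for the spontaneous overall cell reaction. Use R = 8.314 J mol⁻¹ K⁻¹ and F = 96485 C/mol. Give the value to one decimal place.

Cathode: Au⁺/Au; anode: Al³⁺/Al. E°cell = (+1.73) − (-1.68) = +3.41 V, with n = 3.
ΔG° = −nFE° = −RT ln K, so ln K = nFE°/(RT) = (3)(96485)(+3.41) / ((8.314)(310)) = 382.969.

383.0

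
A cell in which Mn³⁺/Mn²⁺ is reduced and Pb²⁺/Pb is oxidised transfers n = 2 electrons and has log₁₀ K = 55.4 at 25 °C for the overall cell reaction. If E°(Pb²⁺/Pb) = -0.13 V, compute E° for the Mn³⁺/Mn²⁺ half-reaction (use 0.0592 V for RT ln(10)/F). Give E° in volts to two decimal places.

E°cell = (0.0592/n)·log K = (0.0592/2)(55.4) = +1.640 V.
Since Mn³⁺/Mn²⁺ is the cathode and Pb²⁺/Pb the anode, E°cell = E°(Mn³⁺/Mn²⁺) − E°(Pb²⁺/Pb).
So E°(Mn³⁺/Mn²⁺) = E°cell + E°(Pb²⁺/Pb) = +1.640 + (-0.13) = +1.51 V.

+1.51 V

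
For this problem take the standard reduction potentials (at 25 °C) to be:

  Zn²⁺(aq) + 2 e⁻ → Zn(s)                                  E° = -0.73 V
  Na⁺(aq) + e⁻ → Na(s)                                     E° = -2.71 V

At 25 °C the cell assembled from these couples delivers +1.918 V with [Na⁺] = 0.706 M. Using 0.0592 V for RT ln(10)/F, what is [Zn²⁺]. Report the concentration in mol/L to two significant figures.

Zn²⁺/Zn is the cathode, Na⁺/Na the anode: E°cell = +1.98 V, n = 2.
Overall reaction: Zn²⁺(aq) + 2 Na(s) → Zn(s) + 2 Na⁺(aq); Q = [Na⁺]^2/[Zn²⁺]^1.
From E = E° − (0.0592/n) log Q: log Q = (E° − E)·n/0.0592 = (+1.98 − (+1.918))·2/0.0592 = 2.0946.
So 1·log[Zn²⁺] = 2·log(0.706) − log Q = -0.3024 − (2.0946) = -2.3970; [Zn²⁺] = 10^(-2.3970) ≈ 0.0040 M.

0.0040 M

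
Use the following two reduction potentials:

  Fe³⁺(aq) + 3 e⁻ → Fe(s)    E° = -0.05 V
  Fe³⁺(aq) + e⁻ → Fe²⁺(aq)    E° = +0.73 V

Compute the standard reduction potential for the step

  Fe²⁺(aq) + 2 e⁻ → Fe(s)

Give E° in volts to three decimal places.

-0.440 V

Sequential free energies add, so n₃E°₃ = n₁E°₁ + n₂E°₂.
With n₃ = 3, and the known step contributing 1×(+0.73) V, the unknown satisfies 2·E° = 3×(-0.05) − 1×(+0.73) = -0.880.
E° = -0.880 / 2 = -0.440 V.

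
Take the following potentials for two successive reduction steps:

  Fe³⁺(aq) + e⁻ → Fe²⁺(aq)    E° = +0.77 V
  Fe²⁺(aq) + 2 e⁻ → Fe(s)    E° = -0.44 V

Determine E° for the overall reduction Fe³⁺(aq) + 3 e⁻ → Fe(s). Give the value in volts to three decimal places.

-0.037 V

Adding the free-energy changes (−nFE°) of the two steps gives −n₃FE°₃ = −n₁FE°₁ − n₂FE°₂.
E°₃ = (1×+0.77 + 2×-0.44) / 3 = (-0.110) / 3 = -0.037 V.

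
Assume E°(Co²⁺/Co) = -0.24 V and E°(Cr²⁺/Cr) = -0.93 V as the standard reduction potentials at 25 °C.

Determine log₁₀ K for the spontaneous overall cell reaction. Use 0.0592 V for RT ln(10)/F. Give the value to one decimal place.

Cathode: Co²⁺/Co; anode: Cr²⁺/Cr. E°cell = +0.69 V, n = 2.
log K = nE°cell / 0.0592 = (2)(+0.69) / 0.0592 = 23.3.

23.3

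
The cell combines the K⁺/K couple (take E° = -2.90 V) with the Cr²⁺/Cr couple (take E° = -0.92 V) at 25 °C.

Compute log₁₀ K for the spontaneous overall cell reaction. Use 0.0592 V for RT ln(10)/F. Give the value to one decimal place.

Cathode: Cr²⁺/Cr; anode: K⁺/K. E°cell = +1.98 V, n = 2.
log K = nE°cell / 0.0592 = (2)(+1.98) / 0.0592 = 66.9.

66.9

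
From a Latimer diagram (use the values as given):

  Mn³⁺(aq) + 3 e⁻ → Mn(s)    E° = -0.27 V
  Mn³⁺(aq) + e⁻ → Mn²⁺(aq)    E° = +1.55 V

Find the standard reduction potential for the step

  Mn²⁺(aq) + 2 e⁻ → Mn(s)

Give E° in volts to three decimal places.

-1.180 V

Sequential free energies add, so n₃E°₃ = n₁E°₁ + n₂E°₂.
With n₃ = 3, and the known step contributing 1×(+1.55) V, the unknown satisfies 2·E° = 3×(-0.27) − 1×(+1.55) = -2.360.
E° = -2.360 / 2 = -1.180 V.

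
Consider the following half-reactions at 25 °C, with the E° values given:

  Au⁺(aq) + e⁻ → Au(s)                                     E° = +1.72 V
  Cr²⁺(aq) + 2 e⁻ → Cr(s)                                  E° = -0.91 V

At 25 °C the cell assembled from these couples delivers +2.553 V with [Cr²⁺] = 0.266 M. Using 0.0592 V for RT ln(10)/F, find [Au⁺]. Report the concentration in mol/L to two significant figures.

Au⁺/Au is the cathode, Cr²⁺/Cr the anode: E°cell = +2.63 V, n = 2.
Overall reaction: 2 Au⁺(aq) + Cr(s) → 2 Au(s) + Cr²⁺(aq); Q = [Cr²⁺]^1/[Au⁺]^2.
From E = E° − (0.0592/n) log Q: log Q = (E° − E)·n/0.0592 = (+2.63 − (+2.553))·2/0.0592 = 2.6014.
So 2·log[Au⁺] = 1·log(0.266) − log Q = -0.5751 − (2.6014) = -3.1765; log[Au⁺] = -3.1765 / 2 = -1.5882; [Au⁺] = 10^(-1.5882) ≈ 0.026 M.

0.026 M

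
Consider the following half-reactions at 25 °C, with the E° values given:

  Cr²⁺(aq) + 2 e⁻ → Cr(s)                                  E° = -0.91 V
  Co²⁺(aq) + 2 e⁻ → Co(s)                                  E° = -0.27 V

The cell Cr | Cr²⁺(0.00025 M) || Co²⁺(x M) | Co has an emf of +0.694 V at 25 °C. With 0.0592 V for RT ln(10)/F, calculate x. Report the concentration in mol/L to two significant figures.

0.017 M

Co²⁺/Co is the cathode, Cr²⁺/Cr the anode: E°cell = +0.64 V, n = 2.
Overall reaction: Co²⁺(aq) + Cr(s) → Co(s) + Cr²⁺(aq); Q = [Cr²⁺]^1/[Co²⁺]^1.
From E = E° − (0.0592/n) log Q: log Q = (E° − E)·n/0.0592 = (+0.64 − (+0.694))·2/0.0592 = -1.8243.
So 1·log[Co²⁺] = 1·log(0.00025) − log Q = -3.6021 − (-1.8243) = -1.7778; [Co²⁺] = 10^(-1.7778) ≈ 0.017 M.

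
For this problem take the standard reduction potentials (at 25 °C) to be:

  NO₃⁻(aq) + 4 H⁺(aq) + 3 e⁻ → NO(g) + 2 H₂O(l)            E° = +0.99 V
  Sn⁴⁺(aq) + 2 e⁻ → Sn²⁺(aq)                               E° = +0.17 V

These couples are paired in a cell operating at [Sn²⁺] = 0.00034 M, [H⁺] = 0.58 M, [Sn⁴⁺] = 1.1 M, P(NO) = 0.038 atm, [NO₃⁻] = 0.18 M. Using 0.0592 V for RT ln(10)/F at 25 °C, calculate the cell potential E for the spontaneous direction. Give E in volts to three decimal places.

NO₃⁻/NO is the cathode (higher E°), Sn⁴⁺/Sn²⁺ the anode: E°cell = +0.99 − (+0.17) = +0.82 V, n = 6.
Overall: 2 NO₃⁻(aq) + 8 H⁺(aq) + 3 Sn²⁺(aq) → 2 NO(g) + 4 H₂O(l) + 3 Sn⁴⁺(aq)
Q = P(NO)^2·[Sn⁴⁺]^3 / ([NO₃⁻]^2·[H⁺]^8·[Sn²⁺]^3); log Q = 11.071.
E = E° − (0.0592/n) log Q = +0.82 − (0.0592/6)(11.071) = +0.711 V.

+0.711 V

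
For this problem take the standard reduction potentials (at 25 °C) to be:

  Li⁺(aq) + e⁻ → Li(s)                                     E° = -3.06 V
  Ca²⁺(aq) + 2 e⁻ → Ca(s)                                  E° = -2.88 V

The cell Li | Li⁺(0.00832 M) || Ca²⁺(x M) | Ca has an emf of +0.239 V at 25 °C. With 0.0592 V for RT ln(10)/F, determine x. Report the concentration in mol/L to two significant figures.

0.0068 M

Ca²⁺/Ca is the cathode, Li⁺/Li the anode: E°cell = +0.18 V, n = 2.
Overall reaction: Ca²⁺(aq) + 2 Li(s) → Ca(s) + 2 Li⁺(aq); Q = [Li⁺]^2/[Ca²⁺]^1.
From E = E° − (0.0592/n) log Q: log Q = (E° − E)·n/0.0592 = (+0.18 − (+0.239))·2/0.0592 = -1.9932.
So 1·log[Ca²⁺] = 2·log(0.00832) − log Q = -4.1598 − (-1.9932) = -2.1666; [Ca²⁺] = 10^(-2.1666) ≈ 0.0068 M.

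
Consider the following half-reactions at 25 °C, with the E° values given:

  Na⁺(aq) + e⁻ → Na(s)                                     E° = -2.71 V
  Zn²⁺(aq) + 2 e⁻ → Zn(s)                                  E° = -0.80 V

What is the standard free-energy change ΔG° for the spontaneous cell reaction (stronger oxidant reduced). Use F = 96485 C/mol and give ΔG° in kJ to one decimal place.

Zn²⁺/Zn (E° = -0.80 V) is the cathode; Na⁺/Na (E° = -2.71 V) is the anode, so E°cell = +1.91 V.
Balancing electrons gives n = 2 (lcm of 2 and 1).
ΔG° = −nFE° = −(2)(96485)(+1.91) = -368,573 J = -368.6 kJ.

-368.6 kJ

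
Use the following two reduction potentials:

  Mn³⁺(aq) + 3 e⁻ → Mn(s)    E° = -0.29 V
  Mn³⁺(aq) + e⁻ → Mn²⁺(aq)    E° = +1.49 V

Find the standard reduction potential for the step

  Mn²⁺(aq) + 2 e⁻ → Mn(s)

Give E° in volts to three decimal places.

Sequential free energies add, so n₃E°₃ = n₁E°₁ + n₂E°₂.
With n₃ = 3, and the known step contributing 1×(+1.49) V, the unknown satisfies 2·E° = 3×(-0.29) − 1×(+1.49) = -2.360.
E° = -2.360 / 2 = -1.180 V.

-1.180 V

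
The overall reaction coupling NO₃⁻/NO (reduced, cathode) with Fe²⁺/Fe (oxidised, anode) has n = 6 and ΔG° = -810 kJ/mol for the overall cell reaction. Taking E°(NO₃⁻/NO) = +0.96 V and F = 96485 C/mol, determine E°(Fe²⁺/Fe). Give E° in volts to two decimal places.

-0.44 V

E°cell = −ΔG°/(nF) = −(-810×10³)/((6)(96485)) = +1.399 V.
Since NO₃⁻/NO is the cathode and Fe²⁺/Fe the anode, E°cell = E°(NO₃⁻/NO) − E°(Fe²⁺/Fe).
So E°(Fe²⁺/Fe) = E°(NO₃⁻/NO) − E°cell = (+0.96) − (+1.399) = -0.44 V.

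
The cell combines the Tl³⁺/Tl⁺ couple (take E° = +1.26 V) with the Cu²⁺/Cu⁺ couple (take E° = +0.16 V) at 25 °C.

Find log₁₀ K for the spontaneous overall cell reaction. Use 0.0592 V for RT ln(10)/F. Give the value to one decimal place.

37.2

Cathode: Tl³⁺/Tl⁺; anode: Cu²⁺/Cu⁺. E°cell = +1.10 V, n = 2.
log K = nE°cell / 0.0592 = (2)(+1.10) / 0.0592 = 37.2.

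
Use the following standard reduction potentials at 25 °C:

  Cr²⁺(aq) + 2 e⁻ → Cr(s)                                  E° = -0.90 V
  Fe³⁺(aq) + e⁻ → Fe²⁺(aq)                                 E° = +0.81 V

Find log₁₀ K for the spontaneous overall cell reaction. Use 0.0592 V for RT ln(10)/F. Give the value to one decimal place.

57.8

Cathode: Fe³⁺/Fe²⁺; anode: Cr²⁺/Cr. E°cell = +1.71 V, n = 2.
log K = nE°cell / 0.0592 = (2)(+1.71) / 0.0592 = 57.8.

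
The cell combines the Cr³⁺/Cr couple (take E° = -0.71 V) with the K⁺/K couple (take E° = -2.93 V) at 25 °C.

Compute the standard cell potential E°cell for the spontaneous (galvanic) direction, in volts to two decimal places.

The Cr³⁺/Cr couple has the higher reduction potential, so it is the cathode; K⁺/K is oxidised at the anode.
E°cell = E°(cathode) − E°(anode) = (-0.71) − (-2.93) = +2.22 V.
Since E°cell > 0, the reaction is spontaneous under standard conditions.

+2.22 V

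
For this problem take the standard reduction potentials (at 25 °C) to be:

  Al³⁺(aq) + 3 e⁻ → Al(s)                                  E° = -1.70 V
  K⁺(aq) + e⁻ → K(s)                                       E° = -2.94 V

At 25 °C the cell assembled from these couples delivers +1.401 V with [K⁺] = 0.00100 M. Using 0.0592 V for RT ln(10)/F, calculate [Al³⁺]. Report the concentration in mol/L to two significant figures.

0.14 M

Al³⁺/Al is the cathode, K⁺/K the anode: E°cell = +1.24 V, n = 3.
Overall reaction: Al³⁺(aq) + 3 K(s) → Al(s) + 3 K⁺(aq); Q = [K⁺]^3/[Al³⁺]^1.
From E = E° − (0.0592/n) log Q: log Q = (E° − E)·n/0.0592 = (+1.24 − (+1.401))·3/0.0592 = -8.1588.
So 1·log[Al³⁺] = 3·log(0.001) − log Q = -9.0000 − (-8.1588) = -0.8412; [Al³⁺] = 10^(-0.8412) ≈ 0.14 M.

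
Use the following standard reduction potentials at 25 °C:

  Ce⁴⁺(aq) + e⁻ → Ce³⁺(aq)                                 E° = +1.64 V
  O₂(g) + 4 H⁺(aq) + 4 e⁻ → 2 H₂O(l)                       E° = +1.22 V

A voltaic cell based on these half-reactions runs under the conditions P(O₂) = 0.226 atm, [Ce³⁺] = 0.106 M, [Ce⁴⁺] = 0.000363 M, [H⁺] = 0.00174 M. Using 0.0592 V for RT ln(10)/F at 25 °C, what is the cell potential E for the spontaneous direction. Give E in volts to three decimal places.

Ce⁴⁺/Ce³⁺ is the cathode (higher E°), O₂/H₂O the anode: E°cell = +1.64 − (+1.22) = +0.42 V, n = 4.
Overall: 4 Ce⁴⁺(aq) + 2 H₂O(l) → 4 Ce³⁺(aq) + O₂(g) + 4 H⁺(aq)
Q = [Ce³⁺]^4·P(O₂)·[H⁺]^4 / ([Ce⁴⁺]^4); log Q = -1.822.
E = E° − (0.0592/n) log Q = +0.42 − (0.0592/4)(-1.822) = +0.447 V.

+0.447 V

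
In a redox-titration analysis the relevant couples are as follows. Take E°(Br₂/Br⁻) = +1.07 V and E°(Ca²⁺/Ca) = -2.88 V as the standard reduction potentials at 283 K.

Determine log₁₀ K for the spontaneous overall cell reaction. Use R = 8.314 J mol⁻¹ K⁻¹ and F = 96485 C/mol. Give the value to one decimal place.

Cathode: Br₂/Br⁻; anode: Ca²⁺/Ca. E°cell = (+1.07) − (-2.88) = +3.95 V, with n = 2.
ΔG° = −nFE° = −RT ln K, so ln K = nFE°/(RT) = (2)(96485)(+3.95) / ((8.314)(283)) = 323.959.
log₁₀ K = 323.959 / ln 10 = 140.7.

140.7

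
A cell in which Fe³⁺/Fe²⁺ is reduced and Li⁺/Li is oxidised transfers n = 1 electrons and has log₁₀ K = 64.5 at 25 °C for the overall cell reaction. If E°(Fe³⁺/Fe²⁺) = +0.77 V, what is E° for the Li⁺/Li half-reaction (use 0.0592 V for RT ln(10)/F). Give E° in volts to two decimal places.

E°cell = (0.0592/n)·log K = (0.0592/1)(64.5) = +3.818 V.
Since Fe³⁺/Fe²⁺ is the cathode and Li⁺/Li the anode, E°cell = E°(Fe³⁺/Fe²⁺) − E°(Li⁺/Li).
So E°(Li⁺/Li) = E°(Fe³⁺/Fe²⁺) − E°cell = (+0.77) − (+3.818) = -3.05 V.

-3.05 V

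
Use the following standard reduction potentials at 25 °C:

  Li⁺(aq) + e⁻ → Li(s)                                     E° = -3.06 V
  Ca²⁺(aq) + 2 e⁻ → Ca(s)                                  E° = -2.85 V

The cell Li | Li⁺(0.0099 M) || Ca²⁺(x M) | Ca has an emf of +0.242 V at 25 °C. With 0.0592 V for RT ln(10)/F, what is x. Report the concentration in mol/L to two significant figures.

Ca²⁺/Ca is the cathode, Li⁺/Li the anode: E°cell = +0.21 V, n = 2.
Overall reaction: Ca²⁺(aq) + 2 Li(s) → Ca(s) + 2 Li⁺(aq); Q = [Li⁺]^2/[Ca²⁺]^1.
From E = E° − (0.0592/n) log Q: log Q = (E° − E)·n/0.0592 = (+0.21 − (+0.242))·2/0.0592 = -1.0811.
So 1·log[Ca²⁺] = 2·log(0.0099) − log Q = -4.0087 − (-1.0811) = -2.9276; [Ca²⁺] = 10^(-2.9276) ≈ 0.0012 M.

0.0012 M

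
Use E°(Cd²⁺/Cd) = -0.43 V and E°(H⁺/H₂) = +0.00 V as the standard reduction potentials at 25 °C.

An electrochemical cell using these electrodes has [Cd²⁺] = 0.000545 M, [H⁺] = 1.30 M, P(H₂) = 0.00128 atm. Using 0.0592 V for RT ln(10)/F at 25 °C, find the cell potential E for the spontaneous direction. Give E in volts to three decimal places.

H⁺/H₂ is the cathode (higher E°), Cd²⁺/Cd the anode: E°cell = +0.00 − (-0.43) = +0.43 V, n = 2.
Overall: 2 H⁺(aq) + Cd(s) → H₂(g) + Cd²⁺(aq)
Q = P(H₂)·[Cd²⁺] / ([H⁺]^2); log Q = -6.384.
E = E° − (0.0592/n) log Q = +0.43 − (0.0592/2)(-6.384) = +0.619 V.

+0.619 V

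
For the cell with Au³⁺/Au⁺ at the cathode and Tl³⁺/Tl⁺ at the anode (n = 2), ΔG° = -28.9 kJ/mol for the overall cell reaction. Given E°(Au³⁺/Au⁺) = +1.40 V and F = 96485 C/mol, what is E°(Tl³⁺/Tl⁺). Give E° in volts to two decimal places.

E°cell = −ΔG°/(nF) = −(-28.9×10³)/((2)(96485)) = +0.150 V.
Since Au³⁺/Au⁺ is the cathode and Tl³⁺/Tl⁺ the anode, E°cell = E°(Au³⁺/Au⁺) − E°(Tl³⁺/Tl⁺).
So E°(Tl³⁺/Tl⁺) = E°(Au³⁺/Au⁺) − E°cell = (+1.40) − (+0.150) = +1.25 V.

+1.25 V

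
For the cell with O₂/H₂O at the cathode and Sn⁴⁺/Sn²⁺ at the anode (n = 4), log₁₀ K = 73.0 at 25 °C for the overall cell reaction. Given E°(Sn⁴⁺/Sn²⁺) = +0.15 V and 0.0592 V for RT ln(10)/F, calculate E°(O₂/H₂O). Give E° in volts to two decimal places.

+1.23 V

E°cell = (0.0592/n)·log K = (0.0592/4)(73.0) = +1.080 V.
Since O₂/H₂O is the cathode and Sn⁴⁺/Sn²⁺ the anode, E°cell = E°(O₂/H₂O) − E°(Sn⁴⁺/Sn²⁺).
So E°(O₂/H₂O) = E°cell + E°(Sn⁴⁺/Sn²⁺) = +1.080 + (+0.15) = +1.23 V.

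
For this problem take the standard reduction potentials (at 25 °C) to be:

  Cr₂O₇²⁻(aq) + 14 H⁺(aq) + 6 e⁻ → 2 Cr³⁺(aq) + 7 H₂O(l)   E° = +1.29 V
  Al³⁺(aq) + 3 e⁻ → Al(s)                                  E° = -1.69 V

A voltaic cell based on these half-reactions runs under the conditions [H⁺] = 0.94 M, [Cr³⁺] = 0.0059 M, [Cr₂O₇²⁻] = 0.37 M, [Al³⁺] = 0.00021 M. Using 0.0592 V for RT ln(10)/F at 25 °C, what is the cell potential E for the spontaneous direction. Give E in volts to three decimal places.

Cr₂O₇²⁻/Cr³⁺ is the cathode (higher E°), Al³⁺/Al the anode: E°cell = +1.29 − (-1.69) = +2.98 V, n = 6.
Overall: Cr₂O₇²⁻(aq) + 14 H⁺(aq) + 2 Al(s) → 2 Cr³⁺(aq) + 7 H₂O(l) + 2 Al³⁺(aq)
Q = [Cr³⁺]^2·[Al³⁺]^2 / ([Cr₂O₇²⁻]·[H⁺]^14); log Q = -11.006.
E = E° − (0.0592/n) log Q = +2.98 − (0.0592/6)(-11.006) = +3.089 V.

+3.089 V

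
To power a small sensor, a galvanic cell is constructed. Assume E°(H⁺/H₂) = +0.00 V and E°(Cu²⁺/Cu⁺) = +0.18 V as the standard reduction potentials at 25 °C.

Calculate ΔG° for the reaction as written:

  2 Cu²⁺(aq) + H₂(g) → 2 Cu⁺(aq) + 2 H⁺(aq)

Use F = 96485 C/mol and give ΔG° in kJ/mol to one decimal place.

As written, Cu²⁺/Cu⁺ is reduced (cathode) and H⁺/H₂ is oxidised (anode), so E°cell = (+0.18) − (+0.00) = +0.18 V.
Balancing electrons gives n = 2.
ΔG° = −nFE° = −(2)(96485)(+0.18) = -34,735 J = -34.7 kJ/mol.

-34.7 kJ/mol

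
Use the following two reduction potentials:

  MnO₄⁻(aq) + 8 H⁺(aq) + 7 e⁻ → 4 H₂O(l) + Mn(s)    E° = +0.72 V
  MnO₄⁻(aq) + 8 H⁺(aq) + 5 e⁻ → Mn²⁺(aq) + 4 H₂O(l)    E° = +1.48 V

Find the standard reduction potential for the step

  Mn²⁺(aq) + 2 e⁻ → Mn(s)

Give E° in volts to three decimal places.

-1.180 V

Sequential free energies add, so n₃E°₃ = n₁E°₁ + n₂E°₂.
With n₃ = 7, and the known step contributing 5×(+1.48) V, the unknown satisfies 2·E° = 7×(+0.72) − 5×(+1.48) = -2.360.
E° = -2.360 / 2 = -1.180 V.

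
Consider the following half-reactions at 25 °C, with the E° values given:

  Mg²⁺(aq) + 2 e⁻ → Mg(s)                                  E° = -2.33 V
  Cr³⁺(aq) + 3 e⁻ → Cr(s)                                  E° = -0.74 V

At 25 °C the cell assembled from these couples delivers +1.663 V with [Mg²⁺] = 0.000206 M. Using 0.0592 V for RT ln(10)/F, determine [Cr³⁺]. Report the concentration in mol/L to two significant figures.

0.015 M

Cr³⁺/Cr is the cathode, Mg²⁺/Mg the anode: E°cell = +1.59 V, n = 6.
Overall reaction: 2 Cr³⁺(aq) + 3 Mg(s) → 2 Cr(s) + 3 Mg²⁺(aq); Q = [Mg²⁺]^3/[Cr³⁺]^2.
From E = E° − (0.0592/n) log Q: log Q = (E° − E)·n/0.0592 = (+1.59 − (+1.663))·6/0.0592 = -7.3986.
So 2·log[Cr³⁺] = 3·log(0.000206) − log Q = -11.0584 − (-7.3986) = -3.6598; log[Cr³⁺] = -3.6598 / 2 = -1.8299; [Cr³⁺] = 10^(-1.8299) ≈ 0.015 M.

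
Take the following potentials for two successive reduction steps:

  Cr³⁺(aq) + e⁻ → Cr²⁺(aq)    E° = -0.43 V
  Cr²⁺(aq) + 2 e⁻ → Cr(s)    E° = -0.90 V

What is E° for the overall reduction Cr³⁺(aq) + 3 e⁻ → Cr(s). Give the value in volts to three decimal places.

Since ΔG° = −nFE° is additive over sequential reductions, n₃E°₃ = n₁E°₁ + n₂E°₂.
E°₃ = (1×-0.43 + 2×-0.90) / 3 = (-2.230) / 3 = -0.743 V.
E° values themselves are not directly additive — weighting by electron count is essential.

-0.743 V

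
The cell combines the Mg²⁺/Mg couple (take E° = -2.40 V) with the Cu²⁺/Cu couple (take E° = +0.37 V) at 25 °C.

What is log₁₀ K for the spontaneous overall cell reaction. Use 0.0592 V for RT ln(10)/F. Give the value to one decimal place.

Cathode: Cu²⁺/Cu; anode: Mg²⁺/Mg. E°cell = +2.77 V, n = 2.
log K = nE°cell / 0.0592 = (2)(+2.77) / 0.0592 = 93.6.

93.6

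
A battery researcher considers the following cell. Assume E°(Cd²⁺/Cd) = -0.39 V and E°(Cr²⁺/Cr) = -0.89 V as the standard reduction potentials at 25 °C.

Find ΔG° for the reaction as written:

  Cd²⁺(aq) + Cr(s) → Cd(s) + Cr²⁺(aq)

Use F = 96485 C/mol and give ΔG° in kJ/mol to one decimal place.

As written, Cd²⁺/Cd is reduced (cathode) and Cr²⁺/Cr is oxidised (anode), so E°cell = (-0.39) − (-0.89) = +0.50 V.
Balancing electrons gives n = 2.
ΔG° = −nFE° = −(2)(96485)(+0.50) = -96,485 J = -96.5 kJ/mol.

-96.5 kJ/mol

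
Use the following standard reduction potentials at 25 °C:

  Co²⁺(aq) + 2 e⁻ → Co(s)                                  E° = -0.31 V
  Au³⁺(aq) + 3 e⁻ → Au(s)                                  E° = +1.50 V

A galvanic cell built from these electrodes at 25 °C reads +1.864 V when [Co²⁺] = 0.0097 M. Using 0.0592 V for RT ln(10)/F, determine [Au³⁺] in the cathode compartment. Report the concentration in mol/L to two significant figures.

Au³⁺/Au is the cathode, Co²⁺/Co the anode: E°cell = +1.81 V, n = 6.
Overall reaction: 2 Au³⁺(aq) + 3 Co(s) → 2 Au(s) + 3 Co²⁺(aq); Q = [Co²⁺]^3/[Au³⁺]^2.
From E = E° − (0.0592/n) log Q: log Q = (E° − E)·n/0.0592 = (+1.81 − (+1.864))·6/0.0592 = -5.4730.
So 2·log[Au³⁺] = 3·log(0.0097) − log Q = -6.0397 − (-5.4730) = -0.5667; log[Au³⁺] = -0.5667 / 2 = -0.2833; [Au³⁺] = 10^(-0.2833) ≈ 0.52 M.

0.52 M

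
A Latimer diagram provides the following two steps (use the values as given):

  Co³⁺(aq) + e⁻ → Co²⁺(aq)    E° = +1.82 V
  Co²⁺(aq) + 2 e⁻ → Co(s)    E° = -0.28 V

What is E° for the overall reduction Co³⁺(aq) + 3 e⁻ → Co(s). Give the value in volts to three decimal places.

+0.420 V

Standard free energies of sequential steps add: ΔG°₃ = ΔG°₁ + ΔG°₂, so n₃E°₃ = n₁E°₁ + n₂E°₂.
E°₃ = (1×+1.82 + 2×-0.28) / 3 = (+1.260) / 3 = +0.420 V.
E° values themselves are not directly additive — weighting by electron count is essential.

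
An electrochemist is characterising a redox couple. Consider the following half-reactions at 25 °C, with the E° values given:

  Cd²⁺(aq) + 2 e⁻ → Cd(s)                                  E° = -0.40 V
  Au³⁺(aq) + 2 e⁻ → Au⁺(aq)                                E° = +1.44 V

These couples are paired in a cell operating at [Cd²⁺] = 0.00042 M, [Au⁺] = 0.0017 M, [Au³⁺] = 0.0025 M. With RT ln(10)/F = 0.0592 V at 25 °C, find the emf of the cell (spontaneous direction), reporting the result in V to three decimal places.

Au³⁺/Au⁺ is the cathode (higher E°), Cd²⁺/Cd the anode: E°cell = +1.44 − (-0.40) = +1.84 V, n = 2.
Overall: Au³⁺(aq) + Cd(s) → Au⁺(aq) + Cd²⁺(aq)
Q = [Au⁺]·[Cd²⁺] / ([Au³⁺]); log Q = -3.544.
E = E° − (0.0592/n) log Q = +1.84 − (0.0592/2)(-3.544) = +1.945 V.

+1.945 V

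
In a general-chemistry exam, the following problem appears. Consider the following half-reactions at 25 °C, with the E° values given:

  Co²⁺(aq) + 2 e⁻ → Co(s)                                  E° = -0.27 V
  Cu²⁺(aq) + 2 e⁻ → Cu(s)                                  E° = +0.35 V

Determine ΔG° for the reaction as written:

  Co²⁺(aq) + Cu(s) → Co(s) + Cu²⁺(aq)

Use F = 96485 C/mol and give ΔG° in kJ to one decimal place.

As written, Co²⁺/Co is reduced (cathode) and Cu²⁺/Cu is oxidised (anode), so E°cell = (-0.27) − (+0.35) = -0.62 V.
Balancing electrons gives n = 2.
ΔG° = −nFE° = −(2)(96485)(-0.62) = 119,641 J = +119.6 kJ.

+119.6 kJ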